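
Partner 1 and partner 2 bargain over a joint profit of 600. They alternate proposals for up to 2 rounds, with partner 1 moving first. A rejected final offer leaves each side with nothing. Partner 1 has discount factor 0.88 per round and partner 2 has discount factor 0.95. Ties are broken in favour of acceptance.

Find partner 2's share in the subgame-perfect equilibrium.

570

Round 2 (partner 2 proposes): partner 1 will accept anything ≥ 0, so partner 2 offers 0 and keeps 600.
Round 1 (partner 1 proposes): partner 2 can get 600 next round, worth 0.95 × 600 = 570 now. Partner 1 offers 570 and keeps 600 − 570 = 30.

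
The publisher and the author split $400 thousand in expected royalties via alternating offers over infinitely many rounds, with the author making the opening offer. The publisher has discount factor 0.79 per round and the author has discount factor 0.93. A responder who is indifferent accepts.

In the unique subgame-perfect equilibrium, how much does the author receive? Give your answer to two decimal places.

In a stationary SPE each proposer offers the other exactly their discounted continuation value.
If the author keeps x when proposing and the publisher keeps y when proposing, then x = 400 − 0.79y and y = 400 − 0.93x.
Solving: x = 400(1 − 0.79) / (1 − 0.93·0.79) = 84 / 0.2653 ≈ 316.6227.
The publisher gets 400 − 316.6227 ≈ 83.3773.

316.62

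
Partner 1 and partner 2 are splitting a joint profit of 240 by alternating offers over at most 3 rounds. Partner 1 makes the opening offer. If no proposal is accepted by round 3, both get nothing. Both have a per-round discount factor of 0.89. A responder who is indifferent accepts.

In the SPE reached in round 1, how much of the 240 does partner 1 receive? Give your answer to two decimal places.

216.50

Round 3 (partner 1 proposes): partner 2 will accept anything ≥ 0, so partner 1 offers 0 and keeps 240.
Round 2 (partner 2 proposes): partner 1 can get 240 next round, worth 0.89 × 240 = 213.6 now. Partner 2 offers 213.6 and keeps 240 − 213.6 = 26.4.
Round 1 (partner 1 proposes): partner 2 can get 26.4 next round, worth 0.89 × 26.4 = 23.496 now, so partner 1 offers 23.496, keeping 216.504.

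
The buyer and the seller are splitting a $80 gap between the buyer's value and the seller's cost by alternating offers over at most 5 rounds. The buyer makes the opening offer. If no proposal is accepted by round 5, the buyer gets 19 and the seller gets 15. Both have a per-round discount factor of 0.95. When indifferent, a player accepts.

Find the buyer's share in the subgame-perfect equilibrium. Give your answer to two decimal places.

Round 5 (the buyer proposes): the seller gets 15 if talks fail, so the buyer offers 15 and keeps 65.
Round 4 (the seller proposes): the buyer can get 65 next round, worth 0.95 × 65 = 61.75 now, so the seller offers 61.75, keeping 18.25.
Round 3 (the buyer proposes): the seller can get 18.25 next round, worth 0.95 × 18.25 = 17.3375 now, so the buyer offers 17.3375, keeping 62.6625.
Round 2 (the seller proposes): the buyer can get 62.6625 next round, worth 0.95 × 62.6625 = 59.529375 now. The seller offers 59.529375 and keeps 80 − 59.529375 = 20.470625.
Round 1 (the buyer proposes): the seller can get 20.470625 next round, worth 0.95 × 20.470625 = 19.44709375 now, so the buyer offers 19.44709375, keeping 60.55290625.

60.55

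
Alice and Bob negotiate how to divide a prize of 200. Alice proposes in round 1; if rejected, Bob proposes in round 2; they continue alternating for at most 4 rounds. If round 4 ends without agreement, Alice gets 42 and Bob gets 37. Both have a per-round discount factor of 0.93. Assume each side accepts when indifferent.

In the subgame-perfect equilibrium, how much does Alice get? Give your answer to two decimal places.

59.89

Round 4 (Bob proposes): Alice gets 42 if talks fail, so Bob offers 42 and keeps 158.
Round 3 (Alice proposes): Bob can get 158 next round, worth 0.93 × 158 = 146.94 now, so Alice offers 146.94, keeping 53.06.
Round 2 (Bob proposes): Alice can get 53.06 next round, worth 0.93 × 53.06 = 49.3458 now. Bob offers 49.3458 and keeps 200 − 49.3458 = 150.6542.
Round 1 (Alice proposes): Bob can get 150.6542 next round, worth 0.93 × 150.6542 = 140.108406 now, so Alice offers 140.108406, keeping 59.891594.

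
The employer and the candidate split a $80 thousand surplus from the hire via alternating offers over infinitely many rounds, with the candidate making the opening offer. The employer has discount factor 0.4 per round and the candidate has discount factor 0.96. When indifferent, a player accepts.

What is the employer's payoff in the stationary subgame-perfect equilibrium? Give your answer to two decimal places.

2.08

When the candidate proposes, the employer accepts any offer worth at least 0.4 times what the employer would get by proposing next round; and vice versa.
This gives x = 80 − 0.4y and y = 80 − 0.96x, where x and y are each side's share when it proposes.
Hence (1 − 0.4·0.96)x = 80(1 − 0.4), i.e. 0.616·x = 48.
x ≈ 77.9221; the employer's share is 80 − x ≈ 2.0779.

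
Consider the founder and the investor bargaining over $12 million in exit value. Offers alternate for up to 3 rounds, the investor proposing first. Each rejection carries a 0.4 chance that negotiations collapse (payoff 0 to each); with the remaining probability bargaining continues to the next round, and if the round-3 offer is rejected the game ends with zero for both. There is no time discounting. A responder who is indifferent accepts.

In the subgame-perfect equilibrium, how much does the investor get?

Round 3 (the investor proposes): rejection yields 0 for the founder; the investor offers 0 and keeps 12.
Round 2 (the founder proposes): rejecting gives the investor an expected 0.6 × 12 = 7.2; the founder offers that and keeps 4.8.
Round 1 (the investor proposes): rejecting gives the founder an expected 0.6 × 4.8 = 2.88; the investor offers that and keeps 9.12.

9.12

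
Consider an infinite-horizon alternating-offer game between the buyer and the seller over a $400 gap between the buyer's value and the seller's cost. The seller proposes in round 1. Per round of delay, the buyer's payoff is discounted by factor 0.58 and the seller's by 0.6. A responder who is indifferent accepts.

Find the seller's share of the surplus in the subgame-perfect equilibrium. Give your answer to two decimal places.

257.67

When the seller proposes, the buyer accepts any offer worth at least 0.58 times what the buyer would get by proposing next round; and vice versa.
This gives x = 400 − 0.58y and y = 400 − 0.6x, where x and y are each side's share when it proposes.
Hence (1 − 0.58·0.6)x = 400(1 − 0.58), i.e. 0.652·x = 168.
x ≈ 257.6687; the buyer's share is 400 − x ≈ 142.3313.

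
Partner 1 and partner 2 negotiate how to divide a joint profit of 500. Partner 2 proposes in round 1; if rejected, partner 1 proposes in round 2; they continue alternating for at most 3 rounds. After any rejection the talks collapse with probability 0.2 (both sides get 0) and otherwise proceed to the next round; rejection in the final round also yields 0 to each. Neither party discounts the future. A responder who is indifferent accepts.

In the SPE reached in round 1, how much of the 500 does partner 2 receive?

420

Round 3 (partner 2 proposes): rejection yields 0 for partner 1; partner 2 offers 0 and keeps 500.
Round 2 (partner 1 proposes): rejecting gives partner 2 an expected 0.8 × 500 = 400. Partner 1 offers 400 and keeps 500 − 400 = 100.
Round 1 (partner 2 proposes): rejecting gives partner 1 an expected 0.8 × 100 = 80; partner 2 offers that and keeps 420.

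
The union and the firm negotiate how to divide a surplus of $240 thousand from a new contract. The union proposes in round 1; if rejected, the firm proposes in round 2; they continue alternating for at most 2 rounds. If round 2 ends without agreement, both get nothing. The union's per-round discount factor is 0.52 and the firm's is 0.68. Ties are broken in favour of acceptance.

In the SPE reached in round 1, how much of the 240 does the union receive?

76.8

Round 2 (the firm proposes): the union will accept anything ≥ 0, so the firm offers 0 and keeps 240.
Round 1 (the union proposes): the firm can get 240 next round, worth 0.68 × 240 = 163.2 now. The union offers 163.2 and keeps 240 − 163.2 = 76.8.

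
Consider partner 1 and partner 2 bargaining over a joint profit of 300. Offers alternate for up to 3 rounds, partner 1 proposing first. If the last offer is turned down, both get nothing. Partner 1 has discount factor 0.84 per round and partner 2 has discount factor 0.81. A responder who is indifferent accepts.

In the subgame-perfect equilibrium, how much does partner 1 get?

Work backward from the last round.
Round 3 (partner 1 proposes): rejection yields 0 for partner 2; partner 1 offers 0 and keeps 300.
Round 2 (partner 2 proposes): partner 1 can get 300 next round, worth 0.84 × 300 = 252 now; partner 2 offers that and keeps 48.
Round 1 (partner 1 proposes): partner 2 can get 48 next round, worth 0.81 × 48 = 38.88 now. Partner 1 offers 38.88 and keeps 300 − 38.88 = 261.12.

261.12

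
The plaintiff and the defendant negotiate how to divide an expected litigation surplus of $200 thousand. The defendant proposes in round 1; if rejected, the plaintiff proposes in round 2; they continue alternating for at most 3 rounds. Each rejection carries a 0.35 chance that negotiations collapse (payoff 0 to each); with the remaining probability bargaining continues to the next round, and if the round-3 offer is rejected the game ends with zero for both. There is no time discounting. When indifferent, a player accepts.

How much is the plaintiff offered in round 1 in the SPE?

Round 3 (the defendant proposes): rejection yields 0 for the plaintiff; the defendant offers 0 and keeps 200.
Round 2 (the plaintiff proposes): rejecting gives the defendant an expected 0.65 × 200 = 130, so the plaintiff offers 130, keeping 70.
Round 1 (the defendant proposes): rejecting gives the plaintiff an expected 0.65 × 70 = 45.5. The defendant offers 45.5 and keeps 200 − 45.5 = 154.5.

45.5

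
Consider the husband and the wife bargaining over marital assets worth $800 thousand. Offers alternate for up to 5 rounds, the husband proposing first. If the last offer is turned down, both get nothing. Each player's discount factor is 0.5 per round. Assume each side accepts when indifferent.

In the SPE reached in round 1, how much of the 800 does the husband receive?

550

By backward induction:
Round 5 (the husband proposes): rejection yields 0 for the wife; the husband offers 0 and keeps 800.
Round 4 (the wife proposes): the husband can get 800 next round, worth 0.5 × 800 = 400 now; the wife offers that and keeps 400.
Round 3 (the husband proposes): the wife can get 400 next round, worth 0.5 × 400 = 200 now. The husband offers 200 and keeps 800 − 200 = 600.
Round 2 (the wife proposes): the husband can get 600 next round, worth 0.5 × 600 = 300 now, so the wife offers 300, keeping 500.
Round 1 (the husband proposes): the wife can get 500 next round, worth 0.5 × 500 = 250 now; the husband offers that and keeps 550.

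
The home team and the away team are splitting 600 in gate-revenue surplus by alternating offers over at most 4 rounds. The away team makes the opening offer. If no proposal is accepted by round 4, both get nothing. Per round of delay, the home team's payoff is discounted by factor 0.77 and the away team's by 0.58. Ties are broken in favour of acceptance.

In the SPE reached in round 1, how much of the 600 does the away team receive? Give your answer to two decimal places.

Round 4 (the home team proposes): the away team will accept anything ≥ 0, so the home team offers 0 and keeps 600.
Round 3 (the away team proposes): the home team can get 600 next round, worth 0.77 × 600 = 462 now. The away team offers 462 and keeps 600 − 462 = 138.
Round 2 (the home team proposes): the away team can get 138 next round, worth 0.58 × 138 = 80.04 now. The home team offers 80.04 and keeps 600 − 80.04 = 519.96.
Round 1 (the away team proposes): the home team can get 519.96 next round, worth 0.77 × 519.96 = 400.3692 now, so the away team offers 400.3692, keeping 199.6308.

199.63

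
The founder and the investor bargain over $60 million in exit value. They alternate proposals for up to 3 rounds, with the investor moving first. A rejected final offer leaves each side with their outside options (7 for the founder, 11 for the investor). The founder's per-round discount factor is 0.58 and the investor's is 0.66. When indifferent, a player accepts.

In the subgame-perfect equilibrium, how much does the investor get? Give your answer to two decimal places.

45.49

Round 3 (the investor proposes): the founder gets 7 if talks fail, so the investor offers 7 and keeps 53.
Round 2 (the founder proposes): the investor can get 53 next round, worth 0.66 × 53 = 34.98 now; the founder offers that and keeps 25.02.
Round 1 (the investor proposes): the founder can get 25.02 next round, worth 0.58 × 25.02 = 14.5116 now, so the investor offers 14.5116, keeping 45.4884.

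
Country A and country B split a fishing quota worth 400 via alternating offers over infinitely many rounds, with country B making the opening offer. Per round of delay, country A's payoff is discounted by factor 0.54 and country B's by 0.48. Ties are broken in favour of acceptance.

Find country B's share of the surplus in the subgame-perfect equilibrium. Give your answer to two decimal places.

Let x be country B's share when country B proposes and y be country A's share when country A proposes.
Country A accepts iff offered ≥ 0.54·y, so x = 400 − 0.54y. Symmetrically y = 400 − 0.48x.
Substituting: x = 400 − 0.54(400 − 0.48x), giving x(1 − 0.48·0.54) = 400(1 − 0.54).
So x = 400 × 0.46 / 0.7408 ≈ 248.3801, and country A receives 400 − x ≈ 151.6199.

248.38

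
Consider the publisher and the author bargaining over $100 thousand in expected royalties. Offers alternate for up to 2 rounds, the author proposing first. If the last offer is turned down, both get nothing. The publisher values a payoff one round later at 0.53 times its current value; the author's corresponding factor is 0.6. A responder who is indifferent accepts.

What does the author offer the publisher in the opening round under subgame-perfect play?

Round 2 (the publisher proposes): the author will accept anything ≥ 0, so the publisher offers 0 and keeps 100.
Round 1 (the author proposes): the publisher can get 100 next round, worth 0.53 × 100 = 53 now. The author offers 53 and keeps 100 − 53 = 47.

53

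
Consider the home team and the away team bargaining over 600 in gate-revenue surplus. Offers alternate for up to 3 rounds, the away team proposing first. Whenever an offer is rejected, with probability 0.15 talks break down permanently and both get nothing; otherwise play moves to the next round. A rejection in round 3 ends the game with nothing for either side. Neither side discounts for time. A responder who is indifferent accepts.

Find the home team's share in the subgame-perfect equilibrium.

76.5

Round 3 (the away team proposes): the home team will accept anything ≥ 0, so the away team offers 0 and keeps 600.
Round 2 (the home team proposes): rejecting gives the away team an expected 0.85 × 600 = 510, so the home team offers 510, keeping 90.
Round 1 (the away team proposes): rejecting gives the home team an expected 0.85 × 90 = 76.5; the away team offers that and keeps 523.5.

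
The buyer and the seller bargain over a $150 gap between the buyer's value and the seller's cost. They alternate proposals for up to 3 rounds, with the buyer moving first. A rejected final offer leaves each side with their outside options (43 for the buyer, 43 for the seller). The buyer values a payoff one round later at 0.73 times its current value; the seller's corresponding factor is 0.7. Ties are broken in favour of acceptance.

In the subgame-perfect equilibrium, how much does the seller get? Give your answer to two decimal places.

50.32

Solve by backward induction from round 3.
Round 3 (the buyer proposes): the seller gets 43 if talks fail, so the buyer offers 43 and keeps 107.
Round 2 (the seller proposes): the buyer can get 107 next round, worth 0.73 × 107 = 78.11 now, so the seller offers 78.11, keeping 71.89.
Round 1 (the buyer proposes): the seller can get 71.89 next round, worth 0.7 × 71.89 = 50.323 now. The buyer offers 50.323 and keeps 150 − 50.323 = 99.677.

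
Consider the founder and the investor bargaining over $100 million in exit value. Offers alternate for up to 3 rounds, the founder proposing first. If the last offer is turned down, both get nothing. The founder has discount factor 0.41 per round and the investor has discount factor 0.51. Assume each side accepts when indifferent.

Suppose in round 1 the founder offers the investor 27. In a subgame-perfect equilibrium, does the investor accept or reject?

Work out the investor's continuation value if the offer is rejected.
Round 3 (the founder proposes): rejection yields 0 for the investor; the founder offers 0 and keeps 100.
Round 2 (the investor proposes): the founder can get 100 next round, worth 0.41 × 100 = 41 now, so the investor offers 41, keeping 59.
So by rejecting in round 1, the investor gets 59 next round, worth 0.51 × 59 = 30.09 now.
Offer 27 < 30.09, so the investor rejects.

Reject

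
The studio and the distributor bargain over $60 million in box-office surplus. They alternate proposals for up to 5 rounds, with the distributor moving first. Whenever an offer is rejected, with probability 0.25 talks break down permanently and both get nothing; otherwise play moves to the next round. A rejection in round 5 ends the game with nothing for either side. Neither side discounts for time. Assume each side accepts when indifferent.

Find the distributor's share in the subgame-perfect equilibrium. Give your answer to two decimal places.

Round 5 (the distributor proposes): rejection yields 0 for the studio; the distributor offers 0 and keeps 60.
Round 4 (the studio proposes): rejecting gives the distributor an expected 0.75 × 60 = 45; the studio offers that and keeps 15.
Round 3 (the distributor proposes): rejecting gives the studio an expected 0.75 × 15 = 11.25, so the distributor offers 11.25, keeping 48.75.
Round 2 (the studio proposes): rejecting gives the distributor an expected 0.75 × 48.75 = 36.5625; the studio offers that and keeps 23.4375.
Round 1 (the distributor proposes): rejecting gives the studio an expected 0.75 × 23.4375 = 17.578125. The distributor offers 17.578125 and keeps 60 − 17.578125 = 42.421875.

42.42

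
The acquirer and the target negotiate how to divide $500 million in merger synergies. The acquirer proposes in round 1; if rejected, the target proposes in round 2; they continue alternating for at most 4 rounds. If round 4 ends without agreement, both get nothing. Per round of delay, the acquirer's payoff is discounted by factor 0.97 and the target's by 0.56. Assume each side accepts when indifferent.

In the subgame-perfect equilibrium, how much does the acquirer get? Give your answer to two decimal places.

339.50

Round 4 (the target proposes): rejection yields 0 for the acquirer; the target offers 0 and keeps 500.
Round 3 (the acquirer proposes): the target can get 500 next round, worth 0.56 × 500 = 280 now, so the acquirer offers 280, keeping 220.
Round 2 (the target proposes): the acquirer can get 220 next round, worth 0.97 × 220 = 213.4 now, so the target offers 213.4, keeping 286.6.
Round 1 (the acquirer proposes): the target can get 286.6 next round, worth 0.56 × 286.6 = 160.496 now. The acquirer offers 160.496 and keeps 500 − 160.496 = 339.504.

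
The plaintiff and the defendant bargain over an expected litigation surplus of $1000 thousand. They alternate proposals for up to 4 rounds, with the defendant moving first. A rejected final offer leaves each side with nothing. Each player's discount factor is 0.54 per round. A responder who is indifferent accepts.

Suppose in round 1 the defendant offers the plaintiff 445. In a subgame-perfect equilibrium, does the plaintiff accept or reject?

Round 4 (the plaintiff proposes): rejection yields 0 for the defendant; the plaintiff offers 0 and keeps 1000.
Round 3 (the defendant proposes): the plaintiff can get 1000 next round, worth 0.54 × 1000 = 540 now, so the defendant offers 540, keeping 460.
Round 2 (the plaintiff proposes): the defendant can get 460 next round, worth 0.54 × 460 = 248.4 now. The plaintiff offers 248.4 and keeps 1000 − 248.4 = 751.6.
So by rejecting in round 1, the plaintiff gets 751.6 next round, worth 0.54 × 751.6 = 405.864 now.
Offer 445 ≥ 405.864, so the plaintiff accepts.

Accept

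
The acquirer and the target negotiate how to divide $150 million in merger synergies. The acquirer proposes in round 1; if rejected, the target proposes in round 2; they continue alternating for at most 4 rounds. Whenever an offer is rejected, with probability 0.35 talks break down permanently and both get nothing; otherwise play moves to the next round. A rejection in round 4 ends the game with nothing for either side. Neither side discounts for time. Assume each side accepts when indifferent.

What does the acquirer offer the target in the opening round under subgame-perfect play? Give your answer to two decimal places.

Round 4 (the target proposes): the acquirer will accept anything ≥ 0, so the target offers 0 and keeps 150.
Round 3 (the acquirer proposes): rejecting gives the target an expected 0.65 × 150 = 97.5. The acquirer offers 97.5 and keeps 150 − 97.5 = 52.5.
Round 2 (the target proposes): rejecting gives the acquirer an expected 0.65 × 52.5 = 34.125. The target offers 34.125 and keeps 150 − 34.125 = 115.875.
Round 1 (the acquirer proposes): rejecting gives the target an expected 0.65 × 115.875 = 75.31875. The acquirer offers 75.31875 and keeps 150 − 75.31875 = 74.68125.

75.32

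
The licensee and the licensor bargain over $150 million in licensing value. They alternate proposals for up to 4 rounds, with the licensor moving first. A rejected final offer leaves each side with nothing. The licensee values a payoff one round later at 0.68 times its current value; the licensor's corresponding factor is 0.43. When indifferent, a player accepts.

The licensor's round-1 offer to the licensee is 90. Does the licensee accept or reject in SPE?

Round 4 (the licensee proposes): the licensor will accept anything ≥ 0, so the licensee offers 0 and keeps 150.
Round 3 (the licensor proposes): the licensee can get 150 next round, worth 0.68 × 150 = 102 now, so the licensor offers 102, keeping 48.
Round 2 (the licensee proposes): the licensor can get 48 next round, worth 0.43 × 48 = 20.64 now. The licensee offers 20.64 and keeps 150 − 20.64 = 129.36.
So by rejecting in round 1, the licensee gets 129.36 next round, worth 0.68 × 129.36 = 87.9648 now.
Offer 90 ≥ 87.9648, so the licensee accepts.

Accept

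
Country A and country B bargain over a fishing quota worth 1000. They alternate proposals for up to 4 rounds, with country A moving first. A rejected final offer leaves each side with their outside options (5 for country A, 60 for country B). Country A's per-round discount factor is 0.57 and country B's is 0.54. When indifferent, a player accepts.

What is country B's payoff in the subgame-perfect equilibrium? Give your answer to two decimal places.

397.58

Work backward from the last round.
Round 4 (country B proposes): country A gets 5 if talks fail, so country B offers 5 and keeps 995.
Round 3 (country A proposes): country B can get 995 next round, worth 0.54 × 995 = 537.3 now, so country A offers 537.3, keeping 462.7.
Round 2 (country B proposes): country A can get 462.7 next round, worth 0.57 × 462.7 = 263.739 now. Country B offers 263.739 and keeps 1000 − 263.739 = 736.261.
Round 1 (country A proposes): country B can get 736.261 next round, worth 0.54 × 736.261 = 397.58094 now; country A offers that and keeps 602.41906.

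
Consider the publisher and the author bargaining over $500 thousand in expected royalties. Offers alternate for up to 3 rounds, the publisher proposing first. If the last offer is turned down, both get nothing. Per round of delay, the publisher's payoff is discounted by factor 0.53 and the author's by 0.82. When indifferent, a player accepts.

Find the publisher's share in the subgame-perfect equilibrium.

Round 3 (the publisher proposes): the author will accept anything ≥ 0, so the publisher offers 0 and keeps 500.
Round 2 (the author proposes): the publisher can get 500 next round, worth 0.53 × 500 = 265 now, so the author offers 265, keeping 235.
Round 1 (the publisher proposes): the author can get 235 next round, worth 0.82 × 235 = 192.7 now; the publisher offers that and keeps 307.3.

307.3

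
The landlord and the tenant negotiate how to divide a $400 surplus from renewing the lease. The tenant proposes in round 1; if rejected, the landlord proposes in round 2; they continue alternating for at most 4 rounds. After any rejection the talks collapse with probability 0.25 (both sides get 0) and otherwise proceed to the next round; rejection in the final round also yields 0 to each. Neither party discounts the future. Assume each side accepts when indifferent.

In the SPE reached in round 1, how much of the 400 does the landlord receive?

By backward induction:
Round 4 (the landlord proposes): the tenant will accept anything ≥ 0, so the landlord offers 0 and keeps 400.
Round 3 (the tenant proposes): rejecting gives the landlord an expected 0.75 × 400 = 300; the tenant offers that and keeps 100.
Round 2 (the landlord proposes): rejecting gives the tenant an expected 0.75 × 100 = 75. The landlord offers 75 and keeps 400 − 75 = 325.
Round 1 (the tenant proposes): rejecting gives the landlord an expected 0.75 × 325 = 243.75. The tenant offers 243.75 and keeps 400 − 243.75 = 156.25.

243.75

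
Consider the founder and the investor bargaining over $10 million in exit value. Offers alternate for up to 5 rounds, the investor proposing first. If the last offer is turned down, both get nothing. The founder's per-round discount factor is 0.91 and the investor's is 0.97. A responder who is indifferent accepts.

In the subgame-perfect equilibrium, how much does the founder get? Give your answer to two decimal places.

0.51

Round 5 (the investor proposes): the founder will accept anything ≥ 0, so the investor offers 0 and keeps 10.
Round 4 (the founder proposes): the investor can get 10 next round, worth 0.97 × 10 = 9.7 now; the founder offers that and keeps 0.3.
Round 3 (the investor proposes): the founder can get 0.3 next round, worth 0.91 × 0.3 = 0.273 now, so the investor offers 0.273, keeping 9.727.
Round 2 (the founder proposes): the investor can get 9.727 next round, worth 0.97 × 9.727 = 9.43519 now, so the founder offers 9.43519, keeping 0.56481.
Round 1 (the investor proposes): the founder can get 0.56481 next round, worth 0.91 × 0.56481 = 0.5139771 now. The investor offers 0.5139771 and keeps 10 − 0.5139771 = 9.4860229.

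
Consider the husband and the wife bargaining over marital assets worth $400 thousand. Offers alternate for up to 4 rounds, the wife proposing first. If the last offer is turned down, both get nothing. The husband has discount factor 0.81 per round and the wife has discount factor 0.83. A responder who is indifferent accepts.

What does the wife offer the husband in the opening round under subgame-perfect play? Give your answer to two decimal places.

272.91

Solve by backward induction from round 4.
Round 4 (the husband proposes): the wife will accept anything ≥ 0, so the husband offers 0 and keeps 400.
Round 3 (the wife proposes): the husband can get 400 next round, worth 0.81 × 400 = 324 now, so the wife offers 324, keeping 76.
Round 2 (the husband proposes): the wife can get 76 next round, worth 0.83 × 76 = 63.08 now, so the husband offers 63.08, keeping 336.92.
Round 1 (the wife proposes): the husband can get 336.92 next round, worth 0.81 × 336.92 = 272.9052 now, so the wife offers 272.9052, keeping 127.0948.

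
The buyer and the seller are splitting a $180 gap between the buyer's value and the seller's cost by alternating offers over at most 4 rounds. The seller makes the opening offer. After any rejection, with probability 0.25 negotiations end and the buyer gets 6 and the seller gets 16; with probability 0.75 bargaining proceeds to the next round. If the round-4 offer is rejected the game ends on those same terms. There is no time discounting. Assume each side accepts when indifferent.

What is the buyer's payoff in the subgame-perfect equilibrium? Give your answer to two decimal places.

By backward induction:
Round 4 (the buyer proposes): the seller gets 16 if talks fail, so the buyer offers 16 and keeps 164.
Round 3 (the seller proposes): rejecting gives the buyer an expected 0.75 × 164 + 0.25 × 6 = 124.5. The seller offers 124.5 and keeps 180 − 124.5 = 55.5.
Round 2 (the buyer proposes): rejecting gives the seller an expected 0.75 × 55.5 + 0.25 × 16 = 45.625. The buyer offers 45.625 and keeps 180 − 45.625 = 134.375.
Round 1 (the seller proposes): rejecting gives the buyer an expected 0.75 × 134.375 + 0.25 × 6 = 102.28125, so the seller offers 102.28125, keeping 77.71875.

102.28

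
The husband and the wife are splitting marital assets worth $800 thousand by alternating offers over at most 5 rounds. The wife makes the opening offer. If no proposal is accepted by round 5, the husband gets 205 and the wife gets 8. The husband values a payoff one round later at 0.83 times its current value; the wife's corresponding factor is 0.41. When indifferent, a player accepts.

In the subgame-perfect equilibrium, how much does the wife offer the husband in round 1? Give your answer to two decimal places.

548.82

Work backward from the last round.
Round 5 (the wife proposes): the husband gets 205 if talks fail, so the wife offers 205 and keeps 595.
Round 4 (the husband proposes): the wife can get 595 next round, worth 0.41 × 595 = 243.95 now; the husband offers that and keeps 556.05.
Round 3 (the wife proposes): the husband can get 556.05 next round, worth 0.83 × 556.05 = 461.5215 now, so the wife offers 461.5215, keeping 338.4785.
Round 2 (the husband proposes): the wife can get 338.4785 next round, worth 0.41 × 338.4785 = 138.776185 now, so the husband offers 138.776185, keeping 661.223815.
Round 1 (the wife proposes): the husband can get 661.223815 next round, worth 0.83 × 661.223815 = 548.81576645 now. The wife offers 548.81576645 and keeps 800 − 548.81576645 = 251.18423355.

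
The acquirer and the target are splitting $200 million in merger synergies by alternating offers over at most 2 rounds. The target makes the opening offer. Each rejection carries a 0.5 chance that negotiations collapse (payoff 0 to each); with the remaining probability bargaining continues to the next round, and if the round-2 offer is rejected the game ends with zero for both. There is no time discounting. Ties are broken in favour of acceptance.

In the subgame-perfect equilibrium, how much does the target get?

100

Round 2 (the acquirer proposes): rejection yields 0 for the target; the acquirer offers 0 and keeps 200.
Round 1 (the target proposes): rejecting gives the acquirer an expected 0.5 × 200 = 100, so the target offers 100, keeping 100.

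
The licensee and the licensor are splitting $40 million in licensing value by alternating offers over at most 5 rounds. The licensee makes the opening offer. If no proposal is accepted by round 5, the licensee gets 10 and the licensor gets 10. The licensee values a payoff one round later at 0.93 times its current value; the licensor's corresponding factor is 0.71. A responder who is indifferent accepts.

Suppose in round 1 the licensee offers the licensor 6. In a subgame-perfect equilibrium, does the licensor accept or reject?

Reject

Work out the licensor's continuation value if the offer is rejected.
Round 5 (the licensee proposes): the licensor gets 10 if talks fail, so the licensee offers 10 and keeps 30.
Round 4 (the licensor proposes): the licensee can get 30 next round, worth 0.93 × 30 = 27.9 now; the licensor offers that and keeps 12.1.
Round 3 (the licensee proposes): the licensor can get 12.1 next round, worth 0.71 × 12.1 = 8.591 now. The licensee offers 8.591 and keeps 40 − 8.591 = 31.409.
Round 2 (the licensor proposes): the licensee can get 31.409 next round, worth 0.93 × 31.409 = 29.21037 now; the licensor offers that and keeps 10.78963.
So by rejecting in round 1, the licensor gets 10.78963 next round, worth 0.71 × 10.78963 = 7.6606373 now.
Offer 6 < 7.6606373, so the licensor rejects.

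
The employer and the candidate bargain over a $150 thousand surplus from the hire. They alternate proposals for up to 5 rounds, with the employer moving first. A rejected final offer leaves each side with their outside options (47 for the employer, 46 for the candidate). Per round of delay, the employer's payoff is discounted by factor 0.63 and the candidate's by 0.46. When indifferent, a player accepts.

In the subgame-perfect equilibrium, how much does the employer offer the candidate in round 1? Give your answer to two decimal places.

Round 5 (the employer proposes): the candidate gets 46 if talks fail, so the employer offers 46 and keeps 104.
Round 4 (the candidate proposes): the employer can get 104 next round, worth 0.63 × 104 = 65.52 now, so the candidate offers 65.52, keeping 84.48.
Round 3 (the employer proposes): the candidate can get 84.48 next round, worth 0.46 × 84.48 = 38.8608 now; the employer offers that and keeps 111.1392.
Round 2 (the candidate proposes): the employer can get 111.1392 next round, worth 0.63 × 111.1392 = 70.017696 now; the candidate offers that and keeps 79.982304.
Round 1 (the employer proposes): the candidate can get 79.982304 next round, worth 0.46 × 79.982304 = 36.79185984 now; the employer offers that and keeps 113.20814016.

36.79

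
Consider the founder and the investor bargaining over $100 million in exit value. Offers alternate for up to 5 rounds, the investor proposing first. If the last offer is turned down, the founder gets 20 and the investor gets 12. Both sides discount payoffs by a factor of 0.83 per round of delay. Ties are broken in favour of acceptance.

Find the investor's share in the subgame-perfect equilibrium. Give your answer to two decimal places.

66.68

Solve by backward induction from round 5.
Round 5 (the investor proposes): the founder gets 20 if talks fail, so the investor offers 20 and keeps 80.
Round 4 (the founder proposes): the investor can get 80 next round, worth 0.83 × 80 = 66.4 now; the founder offers that and keeps 33.6.
Round 3 (the investor proposes): the founder can get 33.6 next round, worth 0.83 × 33.6 = 27.888 now; the investor offers that and keeps 72.112.
Round 2 (the founder proposes): the investor can get 72.112 next round, worth 0.83 × 72.112 = 59.85296 now, so the founder offers 59.85296, keeping 40.14704.
Round 1 (the investor proposes): the founder can get 40.14704 next round, worth 0.83 × 40.14704 = 33.3220432 now; the investor offers that and keeps 66.6779568.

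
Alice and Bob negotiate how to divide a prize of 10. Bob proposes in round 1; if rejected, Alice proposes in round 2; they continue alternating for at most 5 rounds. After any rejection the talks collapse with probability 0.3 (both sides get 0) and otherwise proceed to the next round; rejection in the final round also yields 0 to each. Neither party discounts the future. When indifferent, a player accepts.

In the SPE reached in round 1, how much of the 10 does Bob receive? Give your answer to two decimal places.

6.87

Round 5 (Bob proposes): rejection yields 0 for Alice; Bob offers 0 and keeps 10.
Round 4 (Alice proposes): rejecting gives Bob an expected 0.7 × 10 = 7. Alice offers 7 and keeps 10 − 7 = 3.
Round 3 (Bob proposes): rejecting gives Alice an expected 0.7 × 3 = 2.1; Bob offers that and keeps 7.9.
Round 2 (Alice proposes): rejecting gives Bob an expected 0.7 × 7.9 = 5.53, so Alice offers 5.53, keeping 4.47.
Round 1 (Bob proposes): rejecting gives Alice an expected 0.7 × 4.47 = 3.129. Bob offers 3.129 and keeps 10 − 3.129 = 6.871.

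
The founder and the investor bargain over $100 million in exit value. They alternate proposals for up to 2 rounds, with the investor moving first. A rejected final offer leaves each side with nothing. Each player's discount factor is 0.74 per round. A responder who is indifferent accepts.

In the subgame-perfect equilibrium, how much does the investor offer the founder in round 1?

74

By backward induction:
Round 2 (the founder proposes): rejection yields 0 for the investor; the founder offers 0 and keeps 100.
Round 1 (the investor proposes): the founder can get 100 next round, worth 0.74 × 100 = 74 now, so the investor offers 74, keeping 26.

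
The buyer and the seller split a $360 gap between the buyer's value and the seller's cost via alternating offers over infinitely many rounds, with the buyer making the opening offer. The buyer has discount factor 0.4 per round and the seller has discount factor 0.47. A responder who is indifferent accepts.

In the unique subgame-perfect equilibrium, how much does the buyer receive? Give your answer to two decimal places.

In a stationary SPE each proposer offers the other exactly their discounted continuation value.
If the buyer keeps x when proposing and the seller keeps y when proposing, then x = 360 − 0.47y and y = 360 − 0.4x.
Solving: x = 360(1 − 0.47) / (1 − 0.4·0.47) = 190.8 / 0.812 ≈ 234.9754.
The seller gets 360 − 234.9754 ≈ 125.0246.

234.98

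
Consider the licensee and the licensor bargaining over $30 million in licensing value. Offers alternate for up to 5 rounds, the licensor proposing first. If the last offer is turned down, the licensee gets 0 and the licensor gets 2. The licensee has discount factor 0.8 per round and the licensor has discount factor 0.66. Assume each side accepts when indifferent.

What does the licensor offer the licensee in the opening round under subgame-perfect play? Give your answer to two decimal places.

12.47

By backward induction:
Round 5 (the licensor proposes): rejection yields 0 for the licensee; the licensor offers 0 and keeps 30.
Round 4 (the licensee proposes): the licensor can get 30 next round, worth 0.66 × 30 = 19.8 now. The licensee offers 19.8 and keeps 30 − 19.8 = 10.2.
Round 3 (the licensor proposes): the licensee can get 10.2 next round, worth 0.8 × 10.2 = 8.16 now; the licensor offers that and keeps 21.84.
Round 2 (the licensee proposes): the licensor can get 21.84 next round, worth 0.66 × 21.84 = 14.4144 now; the licensee offers that and keeps 15.5856.
Round 1 (the licensor proposes): the licensee can get 15.5856 next round, worth 0.8 × 15.5856 = 12.46848 now; the licensor offers that and keeps 17.53152.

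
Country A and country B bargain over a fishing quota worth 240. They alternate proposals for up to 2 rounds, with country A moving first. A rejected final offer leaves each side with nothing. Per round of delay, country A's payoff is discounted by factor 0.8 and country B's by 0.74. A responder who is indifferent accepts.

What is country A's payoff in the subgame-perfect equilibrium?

62.4

Solve by backward induction from round 2.
Round 2 (country B proposes): rejection yields 0 for country A; country B offers 0 and keeps 240.
Round 1 (country A proposes): country B can get 240 next round, worth 0.74 × 240 = 177.6 now, so country A offers 177.6, keeping 62.4.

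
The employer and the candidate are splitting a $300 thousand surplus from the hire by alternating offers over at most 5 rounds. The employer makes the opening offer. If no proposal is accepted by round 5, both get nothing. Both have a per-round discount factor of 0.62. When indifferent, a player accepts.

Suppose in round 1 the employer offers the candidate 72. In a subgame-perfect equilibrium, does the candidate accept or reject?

Round 5 (the employer proposes): rejection yields 0 for the candidate; the employer offers 0 and keeps 300.
Round 4 (the candidate proposes): the employer can get 300 next round, worth 0.62 × 300 = 186 now. The candidate offers 186 and keeps 300 − 186 = 114.
Round 3 (the employer proposes): the candidate can get 114 next round, worth 0.62 × 114 = 70.68 now, so the employer offers 70.68, keeping 229.32.
Round 2 (the candidate proposes): the employer can get 229.32 next round, worth 0.62 × 229.32 = 142.1784 now. The candidate offers 142.1784 and keeps 300 − 142.1784 = 157.8216.
So by rejecting in round 1, the candidate gets 157.8216 next round, worth 0.62 × 157.8216 = 97.849392 now.
Offer 72 < 97.849392, so the candidate rejects.

Reject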